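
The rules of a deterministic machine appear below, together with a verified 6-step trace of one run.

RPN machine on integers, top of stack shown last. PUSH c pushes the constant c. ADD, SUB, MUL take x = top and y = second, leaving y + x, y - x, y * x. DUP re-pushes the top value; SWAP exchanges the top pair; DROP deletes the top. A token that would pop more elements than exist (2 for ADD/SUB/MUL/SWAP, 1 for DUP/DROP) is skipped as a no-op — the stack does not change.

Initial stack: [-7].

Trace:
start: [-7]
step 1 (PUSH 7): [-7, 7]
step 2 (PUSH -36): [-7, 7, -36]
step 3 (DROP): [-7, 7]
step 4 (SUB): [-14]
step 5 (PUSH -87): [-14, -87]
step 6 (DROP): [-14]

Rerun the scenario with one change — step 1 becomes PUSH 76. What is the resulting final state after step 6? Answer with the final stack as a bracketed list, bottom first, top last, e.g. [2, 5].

(re-executing from step 1 with the substitution; state before step 1: [-7])
step 1 (PUSH 76): [-7, 76]
step 2 (PUSH -36): [-7, 76, -36]
step 3 (DROP): [-7, 76]
step 4 (SUB): [-83]
step 5 (PUSH -87): [-83, -87]
step 6 (DROP): [-83]

[-83]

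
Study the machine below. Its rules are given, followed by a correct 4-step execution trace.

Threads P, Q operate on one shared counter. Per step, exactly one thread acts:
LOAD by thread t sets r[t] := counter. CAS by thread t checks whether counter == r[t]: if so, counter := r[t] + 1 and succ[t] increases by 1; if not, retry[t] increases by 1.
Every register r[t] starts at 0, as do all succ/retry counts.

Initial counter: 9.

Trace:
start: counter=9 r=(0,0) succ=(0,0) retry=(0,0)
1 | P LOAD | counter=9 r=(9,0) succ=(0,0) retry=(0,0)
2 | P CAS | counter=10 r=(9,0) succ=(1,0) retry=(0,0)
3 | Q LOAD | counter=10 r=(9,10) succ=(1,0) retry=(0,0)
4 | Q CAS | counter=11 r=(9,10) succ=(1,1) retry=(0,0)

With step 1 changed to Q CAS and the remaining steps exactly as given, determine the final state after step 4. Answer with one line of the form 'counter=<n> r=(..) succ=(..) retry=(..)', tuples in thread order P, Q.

counter=10 r=(0,9) succ=(0,1) retry=(1,1)

(re-executing from step 1 with the substitution; state before step 1: counter=9 r=(0,0) succ=(0,0) retry=(0,0))
1 | Q CAS | counter=9 r=(0,0) succ=(0,0) retry=(0,1)
2 | P CAS | counter=9 r=(0,0) succ=(0,0) retry=(1,1)
3 | Q LOAD | counter=9 r=(0,9) succ=(0,0) retry=(1,1)
4 | Q CAS | counter=10 r=(0,9) succ=(0,1) retry=(1,1)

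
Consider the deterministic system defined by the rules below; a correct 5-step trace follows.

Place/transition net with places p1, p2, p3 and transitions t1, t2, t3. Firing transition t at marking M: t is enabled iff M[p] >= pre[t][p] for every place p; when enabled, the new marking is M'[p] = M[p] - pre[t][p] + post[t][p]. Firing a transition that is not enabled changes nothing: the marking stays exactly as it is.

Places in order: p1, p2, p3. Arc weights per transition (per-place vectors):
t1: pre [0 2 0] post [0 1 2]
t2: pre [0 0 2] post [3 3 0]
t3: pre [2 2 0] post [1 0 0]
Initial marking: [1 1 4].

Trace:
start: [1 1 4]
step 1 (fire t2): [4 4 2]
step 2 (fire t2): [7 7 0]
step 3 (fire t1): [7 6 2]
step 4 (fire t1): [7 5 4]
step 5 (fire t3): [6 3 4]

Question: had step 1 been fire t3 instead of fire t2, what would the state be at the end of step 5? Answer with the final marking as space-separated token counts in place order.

(re-executing from step 1 with the substitution; state before step 1: [1 1 4])
step 1 (fire t3): [1 1 4]
step 2 (fire t2): [4 4 2]
step 3 (fire t1): [4 3 4]
step 4 (fire t1): [4 2 6]
step 5 (fire t3): [3 0 6]

3 0 6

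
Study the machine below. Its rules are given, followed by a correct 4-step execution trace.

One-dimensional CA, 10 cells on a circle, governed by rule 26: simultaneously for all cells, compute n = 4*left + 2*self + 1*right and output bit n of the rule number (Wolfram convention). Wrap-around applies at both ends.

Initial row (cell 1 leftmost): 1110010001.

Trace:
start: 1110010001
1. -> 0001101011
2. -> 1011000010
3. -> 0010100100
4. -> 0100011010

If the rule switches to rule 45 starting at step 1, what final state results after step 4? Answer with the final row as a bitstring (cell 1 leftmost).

(re-executing steps 1..4 under rule 45; state before step 1: 1110010001)
1. -> 0000010101
2. -> 0111011111
3. -> 1100110000
4. -> 1000100110

1000100110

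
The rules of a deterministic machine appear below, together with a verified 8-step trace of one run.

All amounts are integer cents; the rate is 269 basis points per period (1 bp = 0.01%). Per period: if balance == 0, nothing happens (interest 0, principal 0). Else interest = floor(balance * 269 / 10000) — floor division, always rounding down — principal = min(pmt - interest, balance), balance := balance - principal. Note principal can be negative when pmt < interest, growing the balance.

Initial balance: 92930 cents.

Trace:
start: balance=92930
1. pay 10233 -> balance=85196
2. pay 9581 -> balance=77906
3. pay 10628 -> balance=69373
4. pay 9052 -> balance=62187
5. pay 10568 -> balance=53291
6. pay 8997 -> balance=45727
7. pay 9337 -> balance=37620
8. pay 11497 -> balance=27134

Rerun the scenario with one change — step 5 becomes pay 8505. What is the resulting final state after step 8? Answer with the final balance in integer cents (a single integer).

29369

(re-executing from step 5 with the substitution; state before step 5: balance=62187)
5. pay 8505 -> balance=55354
6. pay 8997 -> balance=47846
7. pay 9337 -> balance=39796
8. pay 11497 -> balance=29369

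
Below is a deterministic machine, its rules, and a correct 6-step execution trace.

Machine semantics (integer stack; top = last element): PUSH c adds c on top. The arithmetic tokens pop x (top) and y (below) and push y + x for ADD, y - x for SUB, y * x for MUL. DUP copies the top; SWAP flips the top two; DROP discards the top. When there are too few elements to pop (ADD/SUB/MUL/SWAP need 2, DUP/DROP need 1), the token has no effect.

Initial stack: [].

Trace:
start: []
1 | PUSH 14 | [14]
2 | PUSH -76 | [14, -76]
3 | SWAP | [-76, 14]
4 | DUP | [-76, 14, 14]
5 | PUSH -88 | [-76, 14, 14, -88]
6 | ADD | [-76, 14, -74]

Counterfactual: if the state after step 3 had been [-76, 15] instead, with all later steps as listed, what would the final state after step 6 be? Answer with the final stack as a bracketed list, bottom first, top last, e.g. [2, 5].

[-76, 15, -73]

state after step 3 := [-76, 15]
4 | DUP | [-76, 15, 15]
5 | PUSH -88 | [-76, 15, 15, -88]
6 | ADD | [-76, 15, -73]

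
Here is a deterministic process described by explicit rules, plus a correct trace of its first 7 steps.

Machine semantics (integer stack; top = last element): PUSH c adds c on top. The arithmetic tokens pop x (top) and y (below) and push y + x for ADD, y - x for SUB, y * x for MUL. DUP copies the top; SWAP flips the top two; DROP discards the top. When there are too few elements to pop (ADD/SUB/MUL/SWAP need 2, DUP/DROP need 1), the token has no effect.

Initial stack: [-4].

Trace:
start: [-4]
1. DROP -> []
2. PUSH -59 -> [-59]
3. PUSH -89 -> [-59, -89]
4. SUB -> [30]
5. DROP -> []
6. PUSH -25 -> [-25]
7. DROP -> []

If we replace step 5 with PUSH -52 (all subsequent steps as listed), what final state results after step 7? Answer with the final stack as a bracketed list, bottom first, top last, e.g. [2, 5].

[30, -52]

(re-executing from step 5 with the substitution; state before step 5: [30])
5. PUSH -52 -> [30, -52]
6. PUSH -25 -> [30, -52, -25]
7. DROP -> [30, -52]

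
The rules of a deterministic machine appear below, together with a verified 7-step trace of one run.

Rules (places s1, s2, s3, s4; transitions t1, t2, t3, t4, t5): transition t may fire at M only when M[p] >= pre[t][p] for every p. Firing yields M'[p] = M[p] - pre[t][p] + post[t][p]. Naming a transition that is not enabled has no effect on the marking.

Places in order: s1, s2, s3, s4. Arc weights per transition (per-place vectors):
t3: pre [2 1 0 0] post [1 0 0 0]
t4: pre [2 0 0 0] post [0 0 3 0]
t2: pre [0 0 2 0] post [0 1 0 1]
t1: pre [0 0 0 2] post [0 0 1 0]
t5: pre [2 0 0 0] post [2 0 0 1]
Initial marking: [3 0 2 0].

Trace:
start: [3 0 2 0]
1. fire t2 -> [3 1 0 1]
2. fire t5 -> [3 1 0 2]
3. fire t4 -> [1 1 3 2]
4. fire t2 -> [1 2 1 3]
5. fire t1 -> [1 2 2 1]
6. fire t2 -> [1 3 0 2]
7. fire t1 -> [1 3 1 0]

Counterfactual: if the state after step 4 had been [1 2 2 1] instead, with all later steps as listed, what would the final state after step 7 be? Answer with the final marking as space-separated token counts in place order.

state after step 4 := [1 2 2 1]
5. fire t1 -> [1 2 2 1]
6. fire t2 -> [1 3 0 2]
7. fire t1 -> [1 3 1 0]

1 3 1 0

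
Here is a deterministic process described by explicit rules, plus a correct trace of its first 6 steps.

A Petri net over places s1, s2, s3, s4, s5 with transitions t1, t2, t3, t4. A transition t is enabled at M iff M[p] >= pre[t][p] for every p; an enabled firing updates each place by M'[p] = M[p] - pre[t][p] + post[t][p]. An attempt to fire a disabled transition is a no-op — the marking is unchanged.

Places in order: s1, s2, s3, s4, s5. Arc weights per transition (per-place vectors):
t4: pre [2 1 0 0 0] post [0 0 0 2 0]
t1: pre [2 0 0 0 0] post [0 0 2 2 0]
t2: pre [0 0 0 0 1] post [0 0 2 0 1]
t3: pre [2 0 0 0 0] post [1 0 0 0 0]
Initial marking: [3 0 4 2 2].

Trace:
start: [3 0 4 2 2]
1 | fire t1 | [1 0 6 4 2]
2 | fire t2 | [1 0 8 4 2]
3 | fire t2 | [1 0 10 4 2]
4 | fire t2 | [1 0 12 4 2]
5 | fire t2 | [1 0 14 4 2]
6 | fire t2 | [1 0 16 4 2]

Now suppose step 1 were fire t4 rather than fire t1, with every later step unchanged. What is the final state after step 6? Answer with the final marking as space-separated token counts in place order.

(re-executing from step 1 with the substitution; state before step 1: [3 0 4 2 2])
1 | fire t4 | [3 0 4 2 2]
2 | fire t2 | [3 0 6 2 2]
3 | fire t2 | [3 0 8 2 2]
4 | fire t2 | [3 0 10 2 2]
5 | fire t2 | [3 0 12 2 2]
6 | fire t2 | [3 0 14 2 2]

3 0 14 2 2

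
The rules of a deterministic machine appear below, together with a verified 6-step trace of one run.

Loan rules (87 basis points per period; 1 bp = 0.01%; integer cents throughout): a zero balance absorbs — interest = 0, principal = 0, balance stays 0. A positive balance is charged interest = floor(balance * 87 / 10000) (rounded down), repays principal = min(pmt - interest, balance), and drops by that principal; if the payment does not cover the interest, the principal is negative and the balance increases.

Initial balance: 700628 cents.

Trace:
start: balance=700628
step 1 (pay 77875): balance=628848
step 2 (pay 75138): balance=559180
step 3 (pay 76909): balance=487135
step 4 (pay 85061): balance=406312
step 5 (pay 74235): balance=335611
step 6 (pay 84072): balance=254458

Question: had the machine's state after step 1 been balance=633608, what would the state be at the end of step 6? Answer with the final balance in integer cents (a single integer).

state after step 1 := balance=633608
step 2 (pay 75138): balance=563982
step 3 (pay 76909): balance=491979
step 4 (pay 85061): balance=411198
step 5 (pay 74235): balance=340540
step 6 (pay 84072): balance=259430

259430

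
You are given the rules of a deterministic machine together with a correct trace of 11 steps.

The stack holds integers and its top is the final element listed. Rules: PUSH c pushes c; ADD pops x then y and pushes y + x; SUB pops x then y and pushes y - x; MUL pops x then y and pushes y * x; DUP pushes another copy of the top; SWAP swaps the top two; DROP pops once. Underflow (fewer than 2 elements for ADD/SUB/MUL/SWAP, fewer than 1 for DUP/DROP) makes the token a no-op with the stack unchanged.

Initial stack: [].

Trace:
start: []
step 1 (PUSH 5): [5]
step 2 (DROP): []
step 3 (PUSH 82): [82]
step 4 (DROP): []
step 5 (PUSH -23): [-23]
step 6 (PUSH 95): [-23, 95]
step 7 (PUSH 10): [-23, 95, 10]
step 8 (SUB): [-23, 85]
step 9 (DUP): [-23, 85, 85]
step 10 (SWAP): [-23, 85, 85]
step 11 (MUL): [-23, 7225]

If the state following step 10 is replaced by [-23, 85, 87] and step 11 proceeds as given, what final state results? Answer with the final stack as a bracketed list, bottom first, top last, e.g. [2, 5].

[-23, 7395]

state after step 10 := [-23, 85, 87]
step 11 (MUL): [-23, 7395]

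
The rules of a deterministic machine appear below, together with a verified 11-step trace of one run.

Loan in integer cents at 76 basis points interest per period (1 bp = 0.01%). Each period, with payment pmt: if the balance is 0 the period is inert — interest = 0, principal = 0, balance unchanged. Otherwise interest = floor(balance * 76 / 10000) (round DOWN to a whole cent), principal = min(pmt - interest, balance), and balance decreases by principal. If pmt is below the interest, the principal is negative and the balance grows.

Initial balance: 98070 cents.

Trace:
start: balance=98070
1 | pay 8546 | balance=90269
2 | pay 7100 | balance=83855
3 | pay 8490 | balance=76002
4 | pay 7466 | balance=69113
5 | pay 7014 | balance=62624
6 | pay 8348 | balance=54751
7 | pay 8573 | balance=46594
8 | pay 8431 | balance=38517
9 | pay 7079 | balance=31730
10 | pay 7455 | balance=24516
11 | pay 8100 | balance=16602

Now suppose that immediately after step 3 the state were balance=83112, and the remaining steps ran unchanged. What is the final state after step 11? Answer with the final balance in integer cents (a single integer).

state after step 3 := balance=83112
4 | pay 7466 | balance=76277
5 | pay 7014 | balance=69842
6 | pay 8348 | balance=62024
7 | pay 8573 | balance=53922
8 | pay 8431 | balance=45900
9 | pay 7079 | balance=39169
10 | pay 7455 | balance=32011
11 | pay 8100 | balance=24154

24154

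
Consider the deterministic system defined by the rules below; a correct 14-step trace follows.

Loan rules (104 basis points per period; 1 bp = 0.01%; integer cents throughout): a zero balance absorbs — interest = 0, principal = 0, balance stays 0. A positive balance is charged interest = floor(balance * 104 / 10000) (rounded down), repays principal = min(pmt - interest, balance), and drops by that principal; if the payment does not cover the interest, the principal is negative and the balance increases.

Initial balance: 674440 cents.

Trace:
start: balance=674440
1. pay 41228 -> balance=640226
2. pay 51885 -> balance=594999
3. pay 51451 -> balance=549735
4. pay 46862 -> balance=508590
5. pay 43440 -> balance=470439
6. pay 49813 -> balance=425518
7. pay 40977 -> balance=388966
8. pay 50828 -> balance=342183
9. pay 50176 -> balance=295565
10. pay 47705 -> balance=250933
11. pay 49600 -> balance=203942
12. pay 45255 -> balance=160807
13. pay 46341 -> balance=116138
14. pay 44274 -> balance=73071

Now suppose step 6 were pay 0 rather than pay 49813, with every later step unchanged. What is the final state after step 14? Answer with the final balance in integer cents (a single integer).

(re-executing from step 6 with the substitution; state before step 6: balance=470439)
6. pay 0 -> balance=475331
7. pay 40977 -> balance=439297
8. pay 50828 -> balance=393037
9. pay 50176 -> balance=346948
10. pay 47705 -> balance=302851
11. pay 49600 -> balance=256400
12. pay 45255 -> balance=213811
13. pay 46341 -> balance=169693
14. pay 44274 -> balance=127183

127183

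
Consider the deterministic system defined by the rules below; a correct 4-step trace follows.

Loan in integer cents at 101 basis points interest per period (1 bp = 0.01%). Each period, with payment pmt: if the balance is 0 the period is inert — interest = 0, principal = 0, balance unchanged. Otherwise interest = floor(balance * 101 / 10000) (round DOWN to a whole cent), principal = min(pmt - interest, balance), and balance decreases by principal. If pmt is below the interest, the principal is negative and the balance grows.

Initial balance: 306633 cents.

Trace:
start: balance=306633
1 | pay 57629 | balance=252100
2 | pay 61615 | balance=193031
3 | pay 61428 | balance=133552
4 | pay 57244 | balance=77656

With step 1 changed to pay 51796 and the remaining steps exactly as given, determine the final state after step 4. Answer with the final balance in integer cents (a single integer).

(re-executing from step 1 with the substitution; state before step 1: balance=306633)
1 | pay 51796 | balance=257933
2 | pay 61615 | balance=198923
3 | pay 61428 | balance=139504
4 | pay 57244 | balance=83668

83668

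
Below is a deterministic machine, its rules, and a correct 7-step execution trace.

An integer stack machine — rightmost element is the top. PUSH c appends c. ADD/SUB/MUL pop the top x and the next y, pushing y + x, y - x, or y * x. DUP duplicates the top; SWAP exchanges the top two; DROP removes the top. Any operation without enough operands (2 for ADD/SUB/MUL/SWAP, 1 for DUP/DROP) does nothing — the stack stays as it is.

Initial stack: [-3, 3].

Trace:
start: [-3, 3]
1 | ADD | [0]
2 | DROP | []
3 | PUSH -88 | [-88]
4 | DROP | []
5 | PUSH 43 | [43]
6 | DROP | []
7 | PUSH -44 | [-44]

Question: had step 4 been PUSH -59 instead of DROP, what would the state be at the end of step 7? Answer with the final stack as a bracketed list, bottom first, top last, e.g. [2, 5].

[-88, -59, -44]

(re-executing from step 4 with the substitution; state before step 4: [-88])
4 | PUSH -59 | [-88, -59]
5 | PUSH 43 | [-88, -59, 43]
6 | DROP | [-88, -59]
7 | PUSH -44 | [-88, -59, -44]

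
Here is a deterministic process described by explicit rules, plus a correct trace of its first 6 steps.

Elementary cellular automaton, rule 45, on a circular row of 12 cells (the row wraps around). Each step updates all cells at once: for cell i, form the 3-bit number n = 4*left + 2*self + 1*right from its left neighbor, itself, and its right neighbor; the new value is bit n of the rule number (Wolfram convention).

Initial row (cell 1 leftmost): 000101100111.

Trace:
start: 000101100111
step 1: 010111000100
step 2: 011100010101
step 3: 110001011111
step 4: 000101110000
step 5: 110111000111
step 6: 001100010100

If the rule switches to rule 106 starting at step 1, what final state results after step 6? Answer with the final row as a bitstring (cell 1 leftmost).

101010010101

(re-executing steps 1..6 under rule 106; state before step 1: 000101100111)
step 1: 001011101101
step 2: 010110111110
step 3: 101111100010
step 4: 011000100101
step 5: 111001001010
step 6: 101010010101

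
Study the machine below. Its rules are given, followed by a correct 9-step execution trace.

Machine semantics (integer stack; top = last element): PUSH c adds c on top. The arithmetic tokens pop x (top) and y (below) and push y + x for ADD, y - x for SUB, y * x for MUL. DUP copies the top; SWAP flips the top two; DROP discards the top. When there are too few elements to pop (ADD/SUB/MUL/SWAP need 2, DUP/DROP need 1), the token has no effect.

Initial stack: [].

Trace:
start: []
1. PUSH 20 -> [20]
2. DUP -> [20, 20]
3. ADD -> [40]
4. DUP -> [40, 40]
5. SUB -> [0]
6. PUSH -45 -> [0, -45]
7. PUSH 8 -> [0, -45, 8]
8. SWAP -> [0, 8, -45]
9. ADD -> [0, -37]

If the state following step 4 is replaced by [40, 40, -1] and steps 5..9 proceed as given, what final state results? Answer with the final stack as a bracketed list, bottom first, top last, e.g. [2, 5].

[40, 41, -37]

state after step 4 := [40, 40, -1]
5. SUB -> [40, 41]
6. PUSH -45 -> [40, 41, -45]
7. PUSH 8 -> [40, 41, -45, 8]
8. SWAP -> [40, 41, 8, -45]
9. ADD -> [40, 41, -37]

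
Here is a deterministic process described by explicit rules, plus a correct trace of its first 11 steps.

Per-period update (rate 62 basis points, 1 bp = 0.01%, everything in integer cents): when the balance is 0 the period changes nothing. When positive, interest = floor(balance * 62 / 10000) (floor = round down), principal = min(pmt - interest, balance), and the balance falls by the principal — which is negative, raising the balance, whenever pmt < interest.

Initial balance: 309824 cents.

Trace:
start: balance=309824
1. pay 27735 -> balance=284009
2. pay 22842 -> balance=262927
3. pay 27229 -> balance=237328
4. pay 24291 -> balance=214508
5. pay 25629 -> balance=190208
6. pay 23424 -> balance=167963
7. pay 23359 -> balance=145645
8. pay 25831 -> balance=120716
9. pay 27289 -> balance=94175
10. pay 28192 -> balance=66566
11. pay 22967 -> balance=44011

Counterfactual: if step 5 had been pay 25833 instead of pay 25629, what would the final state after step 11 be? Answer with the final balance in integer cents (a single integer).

(re-executing from step 5 with the substitution; state before step 5: balance=214508)
5. pay 25833 -> balance=190004
6. pay 23424 -> balance=167758
7. pay 23359 -> balance=145439
8. pay 25831 -> balance=120509
9. pay 27289 -> balance=93967
10. pay 28192 -> balance=66357
11. pay 22967 -> balance=43801

43801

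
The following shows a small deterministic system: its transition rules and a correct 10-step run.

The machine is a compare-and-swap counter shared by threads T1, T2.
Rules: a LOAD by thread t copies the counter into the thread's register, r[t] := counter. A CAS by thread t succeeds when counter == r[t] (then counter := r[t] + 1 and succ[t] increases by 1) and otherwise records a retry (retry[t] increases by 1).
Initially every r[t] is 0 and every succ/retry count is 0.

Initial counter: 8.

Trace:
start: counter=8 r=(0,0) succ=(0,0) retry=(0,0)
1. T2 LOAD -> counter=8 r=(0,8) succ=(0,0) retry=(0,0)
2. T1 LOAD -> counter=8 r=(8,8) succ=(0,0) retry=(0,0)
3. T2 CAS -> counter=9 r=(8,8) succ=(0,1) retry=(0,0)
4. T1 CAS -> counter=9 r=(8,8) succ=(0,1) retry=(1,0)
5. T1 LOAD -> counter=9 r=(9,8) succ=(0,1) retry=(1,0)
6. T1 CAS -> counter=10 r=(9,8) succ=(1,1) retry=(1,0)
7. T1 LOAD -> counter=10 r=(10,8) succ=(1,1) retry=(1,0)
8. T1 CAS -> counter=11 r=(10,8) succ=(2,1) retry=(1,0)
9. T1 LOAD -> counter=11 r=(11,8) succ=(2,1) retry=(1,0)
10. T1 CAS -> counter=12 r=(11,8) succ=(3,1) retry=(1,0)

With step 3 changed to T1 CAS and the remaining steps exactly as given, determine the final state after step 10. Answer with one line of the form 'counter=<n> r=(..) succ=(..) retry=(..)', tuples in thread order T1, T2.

counter=12 r=(11,8) succ=(4,0) retry=(1,0)

(re-executing from step 3 with the substitution; state before step 3: counter=8 r=(8,8) succ=(0,0) retry=(0,0))
3. T1 CAS -> counter=9 r=(8,8) succ=(1,0) retry=(0,0)
4. T1 CAS -> counter=9 r=(8,8) succ=(1,0) retry=(1,0)
5. T1 LOAD -> counter=9 r=(9,8) succ=(1,0) retry=(1,0)
6. T1 CAS -> counter=10 r=(9,8) succ=(2,0) retry=(1,0)
7. T1 LOAD -> counter=10 r=(10,8) succ=(2,0) retry=(1,0)
8. T1 CAS -> counter=11 r=(10,8) succ=(3,0) retry=(1,0)
9. T1 LOAD -> counter=11 r=(11,8) succ=(3,0) retry=(1,0)
10. T1 CAS -> counter=12 r=(11,8) succ=(4,0) retry=(1,0)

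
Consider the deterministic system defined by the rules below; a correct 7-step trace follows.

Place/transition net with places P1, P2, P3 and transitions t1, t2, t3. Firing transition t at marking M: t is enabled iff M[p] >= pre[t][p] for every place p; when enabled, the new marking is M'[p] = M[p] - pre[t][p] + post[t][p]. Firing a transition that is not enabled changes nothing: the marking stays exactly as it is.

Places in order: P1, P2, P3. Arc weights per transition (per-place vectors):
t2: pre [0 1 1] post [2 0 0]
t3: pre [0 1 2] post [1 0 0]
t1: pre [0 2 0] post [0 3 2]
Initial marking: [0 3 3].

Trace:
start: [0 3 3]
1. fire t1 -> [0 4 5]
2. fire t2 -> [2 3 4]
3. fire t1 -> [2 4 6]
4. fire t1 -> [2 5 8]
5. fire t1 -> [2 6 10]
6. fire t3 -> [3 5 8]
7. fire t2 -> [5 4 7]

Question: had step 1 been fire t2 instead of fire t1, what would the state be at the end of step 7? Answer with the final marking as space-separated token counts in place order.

6 0 0

(re-executing from step 1 with the substitution; state before step 1: [0 3 3])
1. fire t2 -> [2 2 2]
2. fire t2 -> [4 1 1]
3. fire t1 -> [4 1 1]
4. fire t1 -> [4 1 1]
5. fire t1 -> [4 1 1]
6. fire t3 -> [4 1 1]
7. fire t2 -> [6 0 0]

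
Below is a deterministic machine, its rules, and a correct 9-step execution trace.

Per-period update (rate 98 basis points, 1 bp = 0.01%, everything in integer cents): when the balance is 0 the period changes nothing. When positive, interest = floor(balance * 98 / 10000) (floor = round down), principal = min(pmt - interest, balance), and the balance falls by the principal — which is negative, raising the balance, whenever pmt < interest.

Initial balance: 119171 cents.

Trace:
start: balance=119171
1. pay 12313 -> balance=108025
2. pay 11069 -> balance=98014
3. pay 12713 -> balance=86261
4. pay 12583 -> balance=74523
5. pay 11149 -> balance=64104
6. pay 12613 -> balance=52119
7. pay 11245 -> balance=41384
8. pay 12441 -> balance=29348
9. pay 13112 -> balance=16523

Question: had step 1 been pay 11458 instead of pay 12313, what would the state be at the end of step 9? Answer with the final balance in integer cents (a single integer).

(re-executing from step 1 with the substitution; state before step 1: balance=119171)
1. pay 11458 -> balance=108880
2. pay 11069 -> balance=98878
3. pay 12713 -> balance=87134
4. pay 12583 -> balance=75404
5. pay 11149 -> balance=64993
6. pay 12613 -> balance=53016
7. pay 11245 -> balance=42290
8. pay 12441 -> balance=30263
9. pay 13112 -> balance=17447

17447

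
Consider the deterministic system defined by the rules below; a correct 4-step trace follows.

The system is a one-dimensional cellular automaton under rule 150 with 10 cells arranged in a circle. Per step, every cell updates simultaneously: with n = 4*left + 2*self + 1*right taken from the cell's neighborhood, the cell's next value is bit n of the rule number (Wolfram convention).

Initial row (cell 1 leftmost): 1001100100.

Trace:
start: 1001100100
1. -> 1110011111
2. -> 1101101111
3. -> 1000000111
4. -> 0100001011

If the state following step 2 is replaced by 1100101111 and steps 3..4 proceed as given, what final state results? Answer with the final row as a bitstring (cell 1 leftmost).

state after step 2 := 1100101111
3. -> 1011100111
4. -> 0001011011

0001011011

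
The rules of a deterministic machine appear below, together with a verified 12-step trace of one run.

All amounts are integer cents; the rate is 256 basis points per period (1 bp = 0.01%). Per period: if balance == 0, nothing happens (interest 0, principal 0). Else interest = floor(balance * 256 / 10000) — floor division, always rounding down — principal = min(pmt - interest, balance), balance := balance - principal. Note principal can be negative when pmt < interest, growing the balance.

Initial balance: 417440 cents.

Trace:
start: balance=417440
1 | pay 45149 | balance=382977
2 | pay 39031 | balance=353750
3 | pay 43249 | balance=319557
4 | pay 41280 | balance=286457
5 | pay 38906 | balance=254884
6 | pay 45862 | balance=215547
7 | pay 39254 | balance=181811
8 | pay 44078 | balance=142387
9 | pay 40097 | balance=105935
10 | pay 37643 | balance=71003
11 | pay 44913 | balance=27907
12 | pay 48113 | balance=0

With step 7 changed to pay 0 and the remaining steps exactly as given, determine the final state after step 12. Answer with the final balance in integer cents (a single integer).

(re-executing from step 7 with the substitution; state before step 7: balance=215547)
7 | pay 0 | balance=221065
8 | pay 44078 | balance=182646
9 | pay 40097 | balance=147224
10 | pay 37643 | balance=113349
11 | pay 44913 | balance=71337
12 | pay 48113 | balance=25050

25050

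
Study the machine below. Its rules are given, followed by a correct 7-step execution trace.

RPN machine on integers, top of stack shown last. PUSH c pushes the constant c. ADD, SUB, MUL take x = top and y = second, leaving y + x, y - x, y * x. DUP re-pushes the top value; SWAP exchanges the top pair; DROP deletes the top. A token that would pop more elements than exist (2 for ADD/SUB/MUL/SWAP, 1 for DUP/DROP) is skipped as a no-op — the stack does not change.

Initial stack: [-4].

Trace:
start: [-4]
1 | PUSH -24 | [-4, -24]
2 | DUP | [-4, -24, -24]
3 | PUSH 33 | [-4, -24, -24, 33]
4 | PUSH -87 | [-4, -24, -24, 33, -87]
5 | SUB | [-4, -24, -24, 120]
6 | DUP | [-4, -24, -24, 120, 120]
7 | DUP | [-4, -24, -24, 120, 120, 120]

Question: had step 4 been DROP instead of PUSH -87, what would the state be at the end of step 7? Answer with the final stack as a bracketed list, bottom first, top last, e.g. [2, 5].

[-4, 0, 0, 0]

(re-executing from step 4 with the substitution; state before step 4: [-4, -24, -24, 33])
4 | DROP | [-4, -24, -24]
5 | SUB | [-4, 0]
6 | DUP | [-4, 0, 0]
7 | DUP | [-4, 0, 0, 0]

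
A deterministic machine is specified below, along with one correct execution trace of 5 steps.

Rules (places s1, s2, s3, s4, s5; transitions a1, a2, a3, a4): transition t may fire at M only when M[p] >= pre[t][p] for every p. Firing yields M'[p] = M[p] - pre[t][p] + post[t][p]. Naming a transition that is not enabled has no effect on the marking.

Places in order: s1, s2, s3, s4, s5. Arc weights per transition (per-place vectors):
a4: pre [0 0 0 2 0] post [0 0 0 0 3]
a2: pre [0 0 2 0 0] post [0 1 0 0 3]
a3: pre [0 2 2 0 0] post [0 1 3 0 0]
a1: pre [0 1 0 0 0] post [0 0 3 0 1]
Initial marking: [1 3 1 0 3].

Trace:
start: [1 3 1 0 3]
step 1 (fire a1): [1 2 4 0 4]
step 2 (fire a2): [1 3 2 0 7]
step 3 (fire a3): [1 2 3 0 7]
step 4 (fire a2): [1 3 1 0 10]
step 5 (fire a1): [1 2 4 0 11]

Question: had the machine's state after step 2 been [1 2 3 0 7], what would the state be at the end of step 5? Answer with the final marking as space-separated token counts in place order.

state after step 2 := [1 2 3 0 7]
step 3 (fire a3): [1 1 4 0 7]
step 4 (fire a2): [1 2 2 0 10]
step 5 (fire a1): [1 1 5 0 11]

1 1 5 0 11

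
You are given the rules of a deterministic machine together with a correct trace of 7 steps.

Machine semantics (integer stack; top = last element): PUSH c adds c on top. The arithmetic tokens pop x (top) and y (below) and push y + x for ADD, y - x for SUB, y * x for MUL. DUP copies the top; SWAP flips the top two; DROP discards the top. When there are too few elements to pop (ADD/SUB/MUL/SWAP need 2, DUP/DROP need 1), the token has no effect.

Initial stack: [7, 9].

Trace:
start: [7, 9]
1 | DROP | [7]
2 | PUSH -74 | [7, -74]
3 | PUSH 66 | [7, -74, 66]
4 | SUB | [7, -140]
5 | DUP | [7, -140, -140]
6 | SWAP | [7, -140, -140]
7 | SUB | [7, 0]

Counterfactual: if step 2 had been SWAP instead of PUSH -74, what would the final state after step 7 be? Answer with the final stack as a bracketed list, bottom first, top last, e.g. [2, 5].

[0]

(re-executing from step 2 with the substitution; state before step 2: [7])
2 | SWAP | [7]
3 | PUSH 66 | [7, 66]
4 | SUB | [-59]
5 | DUP | [-59, -59]
6 | SWAP | [-59, -59]
7 | SUB | [0]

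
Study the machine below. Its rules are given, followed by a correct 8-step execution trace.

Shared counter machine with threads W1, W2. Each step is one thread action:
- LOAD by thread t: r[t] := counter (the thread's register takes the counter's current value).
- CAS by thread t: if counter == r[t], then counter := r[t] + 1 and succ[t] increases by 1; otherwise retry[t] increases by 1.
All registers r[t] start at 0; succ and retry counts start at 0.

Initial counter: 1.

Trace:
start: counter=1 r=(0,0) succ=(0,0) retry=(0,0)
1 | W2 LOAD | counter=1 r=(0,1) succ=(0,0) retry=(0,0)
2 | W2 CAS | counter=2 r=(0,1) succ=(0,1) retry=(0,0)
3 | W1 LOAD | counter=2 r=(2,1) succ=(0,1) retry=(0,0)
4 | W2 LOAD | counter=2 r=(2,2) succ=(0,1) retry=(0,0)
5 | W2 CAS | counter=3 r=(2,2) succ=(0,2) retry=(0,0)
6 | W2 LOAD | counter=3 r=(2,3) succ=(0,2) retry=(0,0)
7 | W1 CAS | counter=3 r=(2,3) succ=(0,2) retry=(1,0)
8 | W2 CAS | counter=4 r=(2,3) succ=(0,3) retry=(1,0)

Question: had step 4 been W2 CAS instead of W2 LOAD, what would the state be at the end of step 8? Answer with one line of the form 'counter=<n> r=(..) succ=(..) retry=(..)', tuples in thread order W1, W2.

counter=3 r=(2,2) succ=(1,1) retry=(0,3)

(re-executing from step 4 with the substitution; state before step 4: counter=2 r=(2,1) succ=(0,1) retry=(0,0))
4 | W2 CAS | counter=2 r=(2,1) succ=(0,1) retry=(0,1)
5 | W2 CAS | counter=2 r=(2,1) succ=(0,1) retry=(0,2)
6 | W2 LOAD | counter=2 r=(2,2) succ=(0,1) retry=(0,2)
7 | W1 CAS | counter=3 r=(2,2) succ=(1,1) retry=(0,2)
8 | W2 CAS | counter=3 r=(2,2) succ=(1,1) retry=(0,3)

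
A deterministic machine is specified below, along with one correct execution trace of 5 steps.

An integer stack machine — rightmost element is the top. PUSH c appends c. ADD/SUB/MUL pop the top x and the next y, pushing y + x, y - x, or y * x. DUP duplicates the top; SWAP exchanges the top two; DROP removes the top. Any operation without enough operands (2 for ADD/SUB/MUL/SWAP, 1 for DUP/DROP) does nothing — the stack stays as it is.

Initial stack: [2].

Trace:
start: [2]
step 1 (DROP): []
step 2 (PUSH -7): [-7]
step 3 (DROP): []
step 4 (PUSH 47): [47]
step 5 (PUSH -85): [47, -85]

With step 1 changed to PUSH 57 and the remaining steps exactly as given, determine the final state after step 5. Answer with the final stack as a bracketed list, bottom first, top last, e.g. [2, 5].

[2, 57, 47, -85]

(re-executing from step 1 with the substitution; state before step 1: [2])
step 1 (PUSH 57): [2, 57]
step 2 (PUSH -7): [2, 57, -7]
step 3 (DROP): [2, 57]
step 4 (PUSH 47): [2, 57, 47]
step 5 (PUSH -85): [2, 57, 47, -85]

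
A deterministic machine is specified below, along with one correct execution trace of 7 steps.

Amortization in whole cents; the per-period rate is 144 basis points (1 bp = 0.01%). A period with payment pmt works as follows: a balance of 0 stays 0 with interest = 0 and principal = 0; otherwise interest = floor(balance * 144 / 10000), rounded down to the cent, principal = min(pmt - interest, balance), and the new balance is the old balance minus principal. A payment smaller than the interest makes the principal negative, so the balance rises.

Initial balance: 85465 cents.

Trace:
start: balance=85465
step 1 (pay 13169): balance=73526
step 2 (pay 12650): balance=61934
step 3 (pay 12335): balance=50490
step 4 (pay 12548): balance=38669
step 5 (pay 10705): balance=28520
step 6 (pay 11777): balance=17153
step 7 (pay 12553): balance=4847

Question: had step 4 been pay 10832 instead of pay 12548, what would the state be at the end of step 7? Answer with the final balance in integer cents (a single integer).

6638

(re-executing from step 4 with the substitution; state before step 4: balance=50490)
step 4 (pay 10832): balance=40385
step 5 (pay 10705): balance=30261
step 6 (pay 11777): balance=18919
step 7 (pay 12553): balance=6638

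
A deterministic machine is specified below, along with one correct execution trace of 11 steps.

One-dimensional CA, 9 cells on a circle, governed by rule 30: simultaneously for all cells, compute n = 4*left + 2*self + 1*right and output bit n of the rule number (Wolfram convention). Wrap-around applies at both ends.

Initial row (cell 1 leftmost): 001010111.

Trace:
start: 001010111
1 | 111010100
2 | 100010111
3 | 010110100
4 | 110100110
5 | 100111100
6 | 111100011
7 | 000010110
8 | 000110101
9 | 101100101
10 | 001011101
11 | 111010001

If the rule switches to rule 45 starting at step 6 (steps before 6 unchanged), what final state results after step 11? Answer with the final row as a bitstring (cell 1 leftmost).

111111011

(re-executing steps 6..11 under rule 45; state before step 6: 100111100)
6 | 100100000
7 | 100101110
8 | 100111001
9 | 000100001
10 | 010101101
11 | 111111011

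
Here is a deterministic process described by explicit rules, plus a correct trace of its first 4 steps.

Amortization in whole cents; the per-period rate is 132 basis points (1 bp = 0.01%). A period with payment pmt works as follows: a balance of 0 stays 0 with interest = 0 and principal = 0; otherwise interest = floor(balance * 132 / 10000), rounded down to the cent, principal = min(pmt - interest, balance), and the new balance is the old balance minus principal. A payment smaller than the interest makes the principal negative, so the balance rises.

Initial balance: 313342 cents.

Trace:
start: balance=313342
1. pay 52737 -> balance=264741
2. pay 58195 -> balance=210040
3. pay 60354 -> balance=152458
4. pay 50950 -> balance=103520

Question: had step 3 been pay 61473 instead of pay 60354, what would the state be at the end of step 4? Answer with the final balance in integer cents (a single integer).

(re-executing from step 3 with the substitution; state before step 3: balance=210040)
3. pay 61473 -> balance=151339
4. pay 50950 -> balance=102386

102386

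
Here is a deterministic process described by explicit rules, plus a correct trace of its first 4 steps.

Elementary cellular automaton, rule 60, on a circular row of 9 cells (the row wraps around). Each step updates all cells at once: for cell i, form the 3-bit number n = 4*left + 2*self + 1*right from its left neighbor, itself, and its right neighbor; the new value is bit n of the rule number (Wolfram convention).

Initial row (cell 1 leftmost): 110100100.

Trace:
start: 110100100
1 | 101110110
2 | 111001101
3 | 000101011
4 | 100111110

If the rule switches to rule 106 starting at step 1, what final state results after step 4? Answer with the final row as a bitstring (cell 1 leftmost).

101001101

(re-executing steps 1..4 under rule 106; state before step 1: 110100100)
1 | 111001001
2 | 001010011
3 | 010100111
4 | 101001101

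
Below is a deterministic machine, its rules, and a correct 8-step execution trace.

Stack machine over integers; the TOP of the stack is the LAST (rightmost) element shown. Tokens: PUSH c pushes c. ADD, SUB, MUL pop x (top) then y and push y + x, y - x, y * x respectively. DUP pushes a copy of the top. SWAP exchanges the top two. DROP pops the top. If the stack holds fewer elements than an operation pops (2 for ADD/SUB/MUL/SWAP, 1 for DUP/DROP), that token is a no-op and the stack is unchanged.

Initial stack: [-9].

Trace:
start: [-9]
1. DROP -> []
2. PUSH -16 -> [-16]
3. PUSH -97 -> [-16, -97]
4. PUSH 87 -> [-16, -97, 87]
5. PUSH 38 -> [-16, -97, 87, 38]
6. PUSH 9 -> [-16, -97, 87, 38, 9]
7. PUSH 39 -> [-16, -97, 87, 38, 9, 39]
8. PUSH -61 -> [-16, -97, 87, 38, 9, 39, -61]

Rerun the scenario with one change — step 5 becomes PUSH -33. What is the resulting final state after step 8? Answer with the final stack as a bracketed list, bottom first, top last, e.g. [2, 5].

[-16, -97, 87, -33, 9, 39, -61]

(re-executing from step 5 with the substitution; state before step 5: [-16, -97, 87])
5. PUSH -33 -> [-16, -97, 87, -33]
6. PUSH 9 -> [-16, -97, 87, -33, 9]
7. PUSH 39 -> [-16, -97, 87, -33, 9, 39]
8. PUSH -61 -> [-16, -97, 87, -33, 9, 39, -61]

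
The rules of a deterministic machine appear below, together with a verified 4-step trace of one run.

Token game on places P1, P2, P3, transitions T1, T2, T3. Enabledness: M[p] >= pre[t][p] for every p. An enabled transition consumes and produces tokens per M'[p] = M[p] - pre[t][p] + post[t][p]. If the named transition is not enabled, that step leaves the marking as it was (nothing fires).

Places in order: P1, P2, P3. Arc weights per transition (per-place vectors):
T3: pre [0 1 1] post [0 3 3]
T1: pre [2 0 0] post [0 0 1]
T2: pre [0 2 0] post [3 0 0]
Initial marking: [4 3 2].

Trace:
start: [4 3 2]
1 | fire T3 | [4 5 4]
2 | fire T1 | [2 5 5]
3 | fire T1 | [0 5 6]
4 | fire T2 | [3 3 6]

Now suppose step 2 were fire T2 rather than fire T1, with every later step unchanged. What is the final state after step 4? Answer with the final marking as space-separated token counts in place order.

(re-executing from step 2 with the substitution; state before step 2: [4 5 4])
2 | fire T2 | [7 3 4]
3 | fire T1 | [5 3 5]
4 | fire T2 | [8 1 5]

8 1 5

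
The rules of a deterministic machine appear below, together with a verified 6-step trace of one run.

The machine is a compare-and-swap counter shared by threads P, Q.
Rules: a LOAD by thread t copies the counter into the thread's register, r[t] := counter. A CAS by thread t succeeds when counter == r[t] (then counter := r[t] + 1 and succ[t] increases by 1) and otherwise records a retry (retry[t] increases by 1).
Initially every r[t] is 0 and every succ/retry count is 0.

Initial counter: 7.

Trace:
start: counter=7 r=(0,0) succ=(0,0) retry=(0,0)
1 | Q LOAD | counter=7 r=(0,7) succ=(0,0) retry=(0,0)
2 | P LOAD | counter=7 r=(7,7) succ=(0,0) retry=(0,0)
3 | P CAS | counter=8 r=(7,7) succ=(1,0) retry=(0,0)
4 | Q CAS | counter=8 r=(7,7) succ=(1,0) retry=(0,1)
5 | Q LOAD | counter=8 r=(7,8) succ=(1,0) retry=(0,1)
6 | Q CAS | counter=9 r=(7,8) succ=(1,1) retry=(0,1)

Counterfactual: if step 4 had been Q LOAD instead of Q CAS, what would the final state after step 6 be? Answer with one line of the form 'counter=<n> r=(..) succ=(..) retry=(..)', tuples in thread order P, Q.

counter=9 r=(7,8) succ=(1,1) retry=(0,0)

(re-executing from step 4 with the substitution; state before step 4: counter=8 r=(7,7) succ=(1,0) retry=(0,0))
4 | Q LOAD | counter=8 r=(7,8) succ=(1,0) retry=(0,0)
5 | Q LOAD | counter=8 r=(7,8) succ=(1,0) retry=(0,0)
6 | Q CAS | counter=9 r=(7,8) succ=(1,1) retry=(0,0)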